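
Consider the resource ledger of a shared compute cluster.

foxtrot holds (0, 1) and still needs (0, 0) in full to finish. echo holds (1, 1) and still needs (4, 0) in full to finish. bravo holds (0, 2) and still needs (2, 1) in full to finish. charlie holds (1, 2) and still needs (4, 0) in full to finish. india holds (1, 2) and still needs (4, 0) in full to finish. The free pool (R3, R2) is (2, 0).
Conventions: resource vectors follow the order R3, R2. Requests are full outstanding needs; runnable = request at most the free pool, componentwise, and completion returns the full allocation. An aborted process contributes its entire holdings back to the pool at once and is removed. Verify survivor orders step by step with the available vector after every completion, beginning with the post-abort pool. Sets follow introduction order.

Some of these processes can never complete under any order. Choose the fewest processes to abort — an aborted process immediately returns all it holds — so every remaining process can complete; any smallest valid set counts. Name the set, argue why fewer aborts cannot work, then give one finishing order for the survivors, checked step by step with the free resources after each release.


The answer: abort echo and charlie.
Key observation: the deadlocked india becomes finishable only because echo and charlie released (2, 3); it completes at step 3 below.
No one abort is enough; case by case: foxtrot alone leaves echo blocked (short on R3); echo alone leaves charlie blocked (short on R3); bravo alone leaves echo blocked (short on R3); charlie alone leaves echo blocked (short on R3); india alone leaves echo blocked (short on R3).
One survivor order: foxtrot, bravo, india. Walking it through (post-abort pool first):
  pool = (4, 3)
  foxtrot: need (0, 0) fits (4, 3); releases (0, 1), pool now (4, 4)
  bravo: need (2, 1) fits (4, 4); releases (0, 2), pool now (4, 6)
  india: need (4, 0) fits (4, 6); releases (1, 2), pool now (5, 8)


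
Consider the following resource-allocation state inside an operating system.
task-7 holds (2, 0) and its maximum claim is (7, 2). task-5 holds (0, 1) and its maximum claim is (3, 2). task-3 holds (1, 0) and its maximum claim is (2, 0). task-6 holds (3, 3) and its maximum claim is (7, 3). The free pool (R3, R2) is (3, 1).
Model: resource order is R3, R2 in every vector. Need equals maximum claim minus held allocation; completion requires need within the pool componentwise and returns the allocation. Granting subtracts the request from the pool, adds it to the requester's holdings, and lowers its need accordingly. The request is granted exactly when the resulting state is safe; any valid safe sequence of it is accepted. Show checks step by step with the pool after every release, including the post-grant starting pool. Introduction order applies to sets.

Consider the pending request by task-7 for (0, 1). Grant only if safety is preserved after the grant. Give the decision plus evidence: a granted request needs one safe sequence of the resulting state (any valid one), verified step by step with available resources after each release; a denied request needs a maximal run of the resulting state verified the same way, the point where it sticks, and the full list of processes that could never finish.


GRANT — the state after the grant stays safe, e.g. via task-3, task-6, task-7, task-5.
Key observation: with (3, 0) left after the transfer, task-3 can run at once — the state stays safe.
Check on the post-grant state, step by step:
  pool = (3, 0)
  task-3 needs (1, 0) <= (3, 0) -> finishes; pool += (1, 0) = (4, 0)
  task-6 needs (4, 0) <= (4, 0) -> finishes; pool += (3, 3) = (7, 3)
  task-7 needs (5, 1) <= (7, 3) -> finishes; pool += (2, 1) = (9, 4)
  task-5 needs (3, 1) <= (9, 4) -> finishes; pool += (0, 1) = (9, 5)


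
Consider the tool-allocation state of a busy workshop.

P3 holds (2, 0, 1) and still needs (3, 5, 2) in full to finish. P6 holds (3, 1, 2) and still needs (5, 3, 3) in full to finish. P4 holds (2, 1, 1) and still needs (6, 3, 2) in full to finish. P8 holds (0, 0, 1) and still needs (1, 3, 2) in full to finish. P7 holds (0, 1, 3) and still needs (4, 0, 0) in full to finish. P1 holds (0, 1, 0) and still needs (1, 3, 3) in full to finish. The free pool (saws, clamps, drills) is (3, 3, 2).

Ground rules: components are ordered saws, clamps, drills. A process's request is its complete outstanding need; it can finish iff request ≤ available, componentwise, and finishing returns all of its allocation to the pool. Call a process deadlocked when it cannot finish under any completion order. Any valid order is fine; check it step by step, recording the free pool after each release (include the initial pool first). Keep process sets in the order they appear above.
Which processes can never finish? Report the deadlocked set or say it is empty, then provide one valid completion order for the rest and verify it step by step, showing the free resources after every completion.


Deadlocked: P3, P6, P4 and P7.
Key observation: after P8, P1 the pool peaks at (3, 4, 3), and each blocked process is short somewhere: P3 on clamps; P6 on saws; P4 on saws; P7 on saws.
The rest can finish in the order P8, P1. Check, step by step:
  pool = (3, 3, 2)
  P8: need (1, 3, 2) fits (3, 3, 2); releases (0, 0, 1), pool now (3, 3, 3)
  P1: need (1, 3, 3) fits (3, 3, 3); releases (0, 1, 0), pool now (3, 4, 3)
None of the blocked processes ever fits:
  P3 cannot run: need (3, 5, 2) vs free (3, 4, 3) (insufficient clamps)
  P6 cannot run: need (5, 3, 3) vs free (3, 4, 3) (insufficient saws)
  P4 cannot run: need (6, 3, 2) vs free (3, 4, 3) (insufficient saws)
  P7 cannot run: need (4, 0, 0) vs free (3, 4, 3) (insufficient saws)


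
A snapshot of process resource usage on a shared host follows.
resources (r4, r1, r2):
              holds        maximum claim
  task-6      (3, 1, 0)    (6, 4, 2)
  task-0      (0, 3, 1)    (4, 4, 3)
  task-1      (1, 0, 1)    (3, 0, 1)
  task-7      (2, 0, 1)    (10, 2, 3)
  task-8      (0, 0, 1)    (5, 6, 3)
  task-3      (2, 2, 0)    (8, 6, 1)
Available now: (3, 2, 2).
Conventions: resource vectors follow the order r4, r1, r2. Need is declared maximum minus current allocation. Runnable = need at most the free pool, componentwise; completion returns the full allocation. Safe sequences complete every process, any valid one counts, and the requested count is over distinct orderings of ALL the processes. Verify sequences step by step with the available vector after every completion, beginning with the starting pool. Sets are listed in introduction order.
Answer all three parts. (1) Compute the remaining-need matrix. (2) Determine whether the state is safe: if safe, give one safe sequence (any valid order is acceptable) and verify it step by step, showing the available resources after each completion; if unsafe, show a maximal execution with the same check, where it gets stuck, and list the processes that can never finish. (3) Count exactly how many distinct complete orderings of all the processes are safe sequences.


(1) Need matrix, components ordered r4, r1, r2:
  task-6: (3, 3, 2)
  task-0: (4, 1, 2)
  task-1: (2, 0, 0)
  task-7: (8, 2, 2)
  task-8: (5, 6, 2)
  task-3: (6, 4, 1)
(2) SAFE, for example via the order task-1, task-0, task-6, task-8, task-3, task-7.
Key observation: the order's first zero-slack moment is task-0 ((4, 1, 2) needed, (4, 2, 3) free — a requested resource with nothing to spare).
Check, step by step:
  pool = (3, 2, 2)
  run task-1 (needs (2, 0, 0), free (3, 2, 2)); after release of (1, 0, 1) the pool is (4, 2, 3)
  run task-0 (needs (4, 1, 2), free (4, 2, 3)); after release of (0, 3, 1) the pool is (4, 5, 4)
  run task-6 (needs (3, 3, 2), free (4, 5, 4)); after release of (3, 1, 0) the pool is (7, 6, 4)
  run task-8 (needs (5, 6, 2), free (7, 6, 4)); after release of (0, 0, 1) the pool is (7, 6, 5)
  run task-3 (needs (6, 4, 1), free (7, 6, 5)); after release of (2, 2, 0) the pool is (9, 8, 5)
  run task-7 (needs (8, 2, 2), free (9, 8, 5)); after release of (2, 0, 1) the pool is (11, 8, 6)
(3) Precisely 3 of the possible complete orderings are safe sequences.


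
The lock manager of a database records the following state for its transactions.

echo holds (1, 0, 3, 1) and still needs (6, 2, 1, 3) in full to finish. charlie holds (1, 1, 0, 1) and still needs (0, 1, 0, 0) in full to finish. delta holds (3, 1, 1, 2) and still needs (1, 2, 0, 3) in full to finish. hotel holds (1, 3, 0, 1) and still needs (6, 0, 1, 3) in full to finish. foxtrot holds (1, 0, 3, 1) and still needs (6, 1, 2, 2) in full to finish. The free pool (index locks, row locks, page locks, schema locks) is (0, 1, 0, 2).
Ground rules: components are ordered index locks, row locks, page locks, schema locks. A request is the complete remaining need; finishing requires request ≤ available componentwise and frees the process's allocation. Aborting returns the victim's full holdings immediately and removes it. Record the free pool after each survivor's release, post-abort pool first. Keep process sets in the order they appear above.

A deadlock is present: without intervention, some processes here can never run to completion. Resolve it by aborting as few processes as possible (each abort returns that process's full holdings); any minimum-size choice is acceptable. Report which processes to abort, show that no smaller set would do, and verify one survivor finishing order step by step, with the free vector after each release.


Abort echo and hotel.
Key observation: no ordering could ever have run foxtrot before the abort of echo and hotel; with (2, 3, 3, 2) back in the pool it fits at step 3.
Minimality, checking each single-abort alternative: echo alone leaves hotel blocked (short on index locks); charlie alone leaves echo blocked (short on index locks); delta alone leaves echo blocked (short on index locks); hotel alone leaves echo blocked (short on index locks); foxtrot alone leaves echo blocked (short on index locks).
One survivor order: delta, charlie, foxtrot. Check, step by step (post-abort pool first):
  pool = (2, 4, 3, 4)
  delta needs (1, 2, 0, 3) <= (2, 4, 3, 4) -> finishes; pool += (3, 1, 1, 2) = (5, 5, 4, 6)
  charlie needs (0, 1, 0, 0) <= (5, 5, 4, 6) -> finishes; pool += (1, 1, 0, 1) = (6, 6, 4, 7)
  foxtrot needs (6, 1, 2, 2) <= (6, 6, 4, 7) -> finishes; pool += (1, 0, 3, 1) = (7, 6, 7, 8)


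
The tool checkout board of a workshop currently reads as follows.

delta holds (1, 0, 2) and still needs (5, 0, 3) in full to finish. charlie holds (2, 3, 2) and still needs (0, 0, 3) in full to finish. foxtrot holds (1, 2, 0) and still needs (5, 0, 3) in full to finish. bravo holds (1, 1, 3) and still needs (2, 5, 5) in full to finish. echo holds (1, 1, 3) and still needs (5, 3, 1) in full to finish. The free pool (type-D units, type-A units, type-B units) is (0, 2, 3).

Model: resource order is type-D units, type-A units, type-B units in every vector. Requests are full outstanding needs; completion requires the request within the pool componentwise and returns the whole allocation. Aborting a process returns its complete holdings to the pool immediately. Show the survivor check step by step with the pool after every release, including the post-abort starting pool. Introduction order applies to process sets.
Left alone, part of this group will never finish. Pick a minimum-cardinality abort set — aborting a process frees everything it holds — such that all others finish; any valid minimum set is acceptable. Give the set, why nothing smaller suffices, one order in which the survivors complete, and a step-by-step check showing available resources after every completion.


The answer: abort delta and echo.
Key observation: foxtrot could never have finished before the abort; with (2, 1, 5) returned by delta and echo, it fits at step 3.
Minimality, checking each single-abort alternative: delta alone leaves foxtrot blocked (short on type-D units); charlie alone leaves delta blocked (short on type-D units); foxtrot alone leaves delta blocked (short on type-D units); bravo alone leaves delta blocked (short on type-D units); echo alone leaves delta blocked (short on type-D units).
One survivor order: charlie, bravo, foxtrot. Step-by-step check (post-abort pool first):
  pool = (2, 3, 8)
  charlie: need (0, 0, 3) fits (2, 3, 8); releases (2, 3, 2), pool now (4, 6, 10)
  bravo: need (2, 5, 5) fits (4, 6, 10); releases (1, 1, 3), pool now (5, 7, 13)
  foxtrot: need (5, 0, 3) fits (5, 7, 13); releases (1, 2, 0), pool now (6, 9, 13)


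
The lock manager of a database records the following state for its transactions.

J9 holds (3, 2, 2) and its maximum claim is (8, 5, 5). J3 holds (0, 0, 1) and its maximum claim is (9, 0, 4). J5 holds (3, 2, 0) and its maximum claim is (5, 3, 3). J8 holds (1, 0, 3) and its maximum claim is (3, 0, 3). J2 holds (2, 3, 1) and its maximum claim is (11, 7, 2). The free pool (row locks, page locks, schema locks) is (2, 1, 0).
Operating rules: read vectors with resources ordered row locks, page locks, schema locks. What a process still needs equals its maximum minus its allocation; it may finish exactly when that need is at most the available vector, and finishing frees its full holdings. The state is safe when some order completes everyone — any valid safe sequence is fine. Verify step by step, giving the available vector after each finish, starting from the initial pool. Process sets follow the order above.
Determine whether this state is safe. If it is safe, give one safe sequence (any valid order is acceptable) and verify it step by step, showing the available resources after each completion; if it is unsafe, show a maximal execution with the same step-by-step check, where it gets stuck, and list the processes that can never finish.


SAFE. One safe sequence: J8, J5, J9, J2, J3.
Key observation: at J8 the run first touches a limit — (2, 0, 0) against (2, 1, 0), exact on a resource it actually requests.
Verifying each step:
  pool = (2, 1, 0)
  J8 needs (2, 0, 0) <= (2, 1, 0) -> finishes; pool += (1, 0, 3) = (3, 1, 3)
  J5 needs (2, 1, 3) <= (3, 1, 3) -> finishes; pool += (3, 2, 0) = (6, 3, 3)
  J9 needs (5, 3, 3) <= (6, 3, 3) -> finishes; pool += (3, 2, 2) = (9, 5, 5)
  J2 needs (9, 4, 1) <= (9, 5, 5) -> finishes; pool += (2, 3, 1) = (11, 8, 6)
  J3 needs (9, 0, 3) <= (11, 8, 6) -> finishes; pool += (0, 0, 1) = (11, 8, 7)


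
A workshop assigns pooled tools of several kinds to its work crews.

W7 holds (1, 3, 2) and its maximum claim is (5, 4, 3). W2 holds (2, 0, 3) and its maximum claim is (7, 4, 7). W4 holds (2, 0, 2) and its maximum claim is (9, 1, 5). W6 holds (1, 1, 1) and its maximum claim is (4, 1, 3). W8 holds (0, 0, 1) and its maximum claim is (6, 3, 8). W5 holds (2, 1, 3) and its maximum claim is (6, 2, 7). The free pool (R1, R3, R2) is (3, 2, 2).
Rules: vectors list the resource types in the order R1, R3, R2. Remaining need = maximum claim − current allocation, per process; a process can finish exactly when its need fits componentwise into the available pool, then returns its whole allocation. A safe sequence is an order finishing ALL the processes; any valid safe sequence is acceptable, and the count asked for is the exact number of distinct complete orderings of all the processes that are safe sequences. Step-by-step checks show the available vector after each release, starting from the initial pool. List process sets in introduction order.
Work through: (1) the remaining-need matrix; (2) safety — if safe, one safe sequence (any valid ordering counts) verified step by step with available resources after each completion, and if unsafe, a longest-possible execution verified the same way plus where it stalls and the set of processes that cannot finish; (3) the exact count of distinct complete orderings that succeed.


(1) Outstanding need per process (order R1, R3, R2):
  W7: (4, 1, 1)
  W2: (5, 4, 4)
  W4: (7, 1, 3)
  W6: (3, 0, 2)
  W8: (6, 3, 7)
  W5: (4, 1, 4)
(2) SAFE. One safe sequence: W6, W7, W5, W8, W2, W4.
Key observation: at W6 the run first touches a limit — (3, 0, 2) against (3, 2, 2), exact on a resource it actually requests.
Verifying each step:
  pool = (3, 2, 2)
  W6 needs (3, 0, 2) <= (3, 2, 2) -> finishes; pool += (1, 1, 1) = (4, 3, 3)
  W7 needs (4, 1, 1) <= (4, 3, 3) -> finishes; pool += (1, 3, 2) = (5, 6, 5)
  W5 needs (4, 1, 4) <= (5, 6, 5) -> finishes; pool += (2, 1, 3) = (7, 7, 8)
  W8 needs (6, 3, 7) <= (7, 7, 8) -> finishes; pool += (0, 0, 1) = (7, 7, 9)
  W2 needs (5, 4, 4) <= (7, 7, 9) -> finishes; pool += (2, 0, 3) = (9, 7, 12)
  W4 needs (7, 1, 3) <= (9, 7, 12) -> finishes; pool += (2, 0, 2) = (11, 7, 14)
(3) The exact count: 12 of the possible complete orderings are safe sequences.


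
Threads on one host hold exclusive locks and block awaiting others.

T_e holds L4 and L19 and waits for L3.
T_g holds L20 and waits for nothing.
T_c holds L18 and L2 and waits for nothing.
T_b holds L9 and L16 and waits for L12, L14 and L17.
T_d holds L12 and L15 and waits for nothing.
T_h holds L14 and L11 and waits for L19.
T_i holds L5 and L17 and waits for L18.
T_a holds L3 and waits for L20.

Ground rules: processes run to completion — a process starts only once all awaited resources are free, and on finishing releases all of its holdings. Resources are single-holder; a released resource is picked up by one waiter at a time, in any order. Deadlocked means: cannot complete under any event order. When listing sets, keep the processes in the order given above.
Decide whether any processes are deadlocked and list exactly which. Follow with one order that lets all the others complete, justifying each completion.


Nothing here is deadlocked.
Key observation: every chain of waits terminates; starting from the processes that wait on nothing, all the rest unlock in turn.
A valid finishing order for the others: T_g, T_a, T_c, T_e, T_d, T_h, T_i, T_b.
Walking it through:
  run T_g (it waits on nothing); releases L20
  run T_a (all its waits — L20 — are resolved); releases L3
  run T_c (it waits on nothing); releases L18 and L2
  run T_e (all its waits — L3 — are resolved); releases L4 and L19
  run T_d (it waits on nothing); releases L12 and L15
  run T_h (all its waits — L19 — are resolved); releases L14 and L11
  run T_i (all its waits — L18 — are resolved); releases L5 and L17
  run T_b (all its waits — L12, L14 and L17 — are resolved); releases L9 and L16


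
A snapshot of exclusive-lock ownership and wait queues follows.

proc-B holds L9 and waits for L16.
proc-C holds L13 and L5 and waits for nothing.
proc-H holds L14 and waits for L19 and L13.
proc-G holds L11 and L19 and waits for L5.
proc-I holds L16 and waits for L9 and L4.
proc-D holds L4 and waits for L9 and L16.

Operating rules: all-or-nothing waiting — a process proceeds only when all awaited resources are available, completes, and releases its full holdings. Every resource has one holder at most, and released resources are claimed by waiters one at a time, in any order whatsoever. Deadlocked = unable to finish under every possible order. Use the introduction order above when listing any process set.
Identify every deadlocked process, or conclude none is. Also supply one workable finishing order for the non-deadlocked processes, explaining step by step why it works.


The deadlocked set is proc-B, proc-I and proc-D.
Key observation: the knot is the closed ring of waits proc-B -> proc-I -> proc-B; proc-D is caught in further circular waits.
One completion order for the rest: proc-C, proc-G, proc-H.
Verifying each step:
  proc-C waits on nothing -> runs at once and releases L13 and L5
  run proc-G (all its waits — L5 — are resolved); releases L11 and L19
  run proc-H (all its waits — L19 and L13 — are resolved); releases L14


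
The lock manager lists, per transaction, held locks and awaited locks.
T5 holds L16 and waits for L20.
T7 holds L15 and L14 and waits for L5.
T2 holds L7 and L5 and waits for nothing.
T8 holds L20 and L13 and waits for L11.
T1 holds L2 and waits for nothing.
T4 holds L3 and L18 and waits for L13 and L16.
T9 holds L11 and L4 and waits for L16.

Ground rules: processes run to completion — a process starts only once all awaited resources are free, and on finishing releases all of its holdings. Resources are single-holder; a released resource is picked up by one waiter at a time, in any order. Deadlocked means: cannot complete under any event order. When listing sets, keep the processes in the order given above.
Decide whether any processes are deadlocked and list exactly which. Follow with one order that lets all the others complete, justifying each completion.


Deadlocked: T5, T8, T4 and T9.
Key observation: along T5 -> T8 -> T9 -> T5, each member waits on what the next one holds — a deadlock; T4 waits into the deadlock from upstream.
The rest can finish in the order T2, T7, T1.
Walking it through:
  run T2 (it waits on nothing); releases L7 and L5
  run T7 (all its waits — L5 — are resolved); releases L15 and L14
  run T1 (it waits on nothing); releases L2


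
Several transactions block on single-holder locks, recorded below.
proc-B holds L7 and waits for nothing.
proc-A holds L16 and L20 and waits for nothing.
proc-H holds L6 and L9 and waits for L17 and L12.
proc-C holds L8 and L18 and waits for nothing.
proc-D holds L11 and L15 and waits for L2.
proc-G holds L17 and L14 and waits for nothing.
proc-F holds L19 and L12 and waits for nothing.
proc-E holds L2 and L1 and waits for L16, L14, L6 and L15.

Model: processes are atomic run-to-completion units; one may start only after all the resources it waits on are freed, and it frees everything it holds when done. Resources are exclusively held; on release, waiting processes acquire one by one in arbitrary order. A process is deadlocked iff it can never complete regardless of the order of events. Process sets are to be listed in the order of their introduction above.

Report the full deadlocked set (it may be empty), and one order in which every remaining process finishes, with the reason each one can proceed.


The deadlocked set is proc-D and proc-E.
Key observation: the loop proc-D -> proc-E -> proc-D blocks itself forever; no other process is dragged down with it.
One completion order for the rest: proc-C, proc-A, proc-F, proc-G, proc-B, proc-H.
Verifying each step:
  proc-C waits on nothing -> runs at once and releases L8 and L18
  proc-A waits on nothing -> runs at once and releases L16 and L20
  proc-F waits on nothing -> runs at once and releases L19 and L12
  proc-G waits on nothing -> runs at once and releases L17 and L14
  proc-B waits on nothing -> runs at once and releases L7
  proc-H: everything it awaited (L17 and L12) is free; runs, freeing L6 and L9


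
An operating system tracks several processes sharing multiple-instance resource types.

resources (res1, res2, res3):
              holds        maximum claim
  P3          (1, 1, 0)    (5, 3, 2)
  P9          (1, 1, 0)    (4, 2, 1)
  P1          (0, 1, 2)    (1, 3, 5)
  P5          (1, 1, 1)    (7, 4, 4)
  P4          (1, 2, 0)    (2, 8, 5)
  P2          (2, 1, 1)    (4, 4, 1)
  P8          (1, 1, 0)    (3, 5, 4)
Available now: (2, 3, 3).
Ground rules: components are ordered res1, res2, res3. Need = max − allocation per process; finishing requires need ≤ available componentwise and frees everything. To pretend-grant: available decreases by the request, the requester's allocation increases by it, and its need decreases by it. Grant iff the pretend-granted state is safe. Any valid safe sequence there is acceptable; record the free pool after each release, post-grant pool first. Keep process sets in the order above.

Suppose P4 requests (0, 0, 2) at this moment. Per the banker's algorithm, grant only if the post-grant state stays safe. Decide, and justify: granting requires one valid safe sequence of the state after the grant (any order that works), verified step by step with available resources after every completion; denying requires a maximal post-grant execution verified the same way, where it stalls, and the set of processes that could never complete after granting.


DENY: after the grant no complete ordering would exist.
Key observation: the wall is res3: completing P2, P3, P9 brings the pool only to (6, 6, 2), and all the rest need more.
After a pretend grant, a maximal execution: P2, P3, P9 — then nothing else fits. Verifying each step:
  pool = (2, 3, 1)
  P2: need (2, 3, 0) fits (2, 3, 1); releases (2, 1, 1), pool now (4, 4, 2)
  P3: need (4, 2, 2) fits (4, 4, 2); releases (1, 1, 0), pool now (5, 5, 2)
  P9: need (3, 1, 1) fits (5, 5, 2); releases (1, 1, 0), pool now (6, 6, 2)
  P1 cannot run: need (1, 2, 3) vs free (6, 6, 2) (insufficient res3)
  P5 cannot run: need (6, 3, 3) vs free (6, 6, 2) (insufficient res3)
  P4 cannot run: need (1, 6, 3) vs free (6, 6, 2) (insufficient res3)
  P8 cannot run: need (2, 4, 4) vs free (6, 6, 2) (insufficient res3)
Post-grant, the permanently blocked set is P1, P5, P4 and P8.


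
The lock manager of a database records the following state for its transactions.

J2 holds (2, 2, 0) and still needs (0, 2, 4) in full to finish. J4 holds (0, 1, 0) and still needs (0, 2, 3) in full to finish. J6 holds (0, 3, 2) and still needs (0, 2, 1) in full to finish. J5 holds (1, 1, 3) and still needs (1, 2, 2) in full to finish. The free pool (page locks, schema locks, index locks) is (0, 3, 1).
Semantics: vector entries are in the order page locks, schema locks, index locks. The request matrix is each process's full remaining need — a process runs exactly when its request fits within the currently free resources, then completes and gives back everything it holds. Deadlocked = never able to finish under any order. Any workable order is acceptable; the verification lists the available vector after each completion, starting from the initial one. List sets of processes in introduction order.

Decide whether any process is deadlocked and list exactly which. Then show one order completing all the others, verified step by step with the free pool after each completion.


Deadlocked: J2 and J5.
Key observation: after J6, J4 the pool peaks at (0, 7, 3), and each blocked process is short somewhere: J2 on index locks; J5 on page locks.
The rest can finish in the order J6, J4. Check, step by step:
  pool = (0, 3, 1)
  run J6 (needs (0, 2, 1), free (0, 3, 1)); after release of (0, 3, 2) the pool is (0, 6, 3)
  run J4 (needs (0, 2, 3), free (0, 6, 3)); after release of (0, 1, 0) the pool is (0, 7, 3)
None of the blocked processes ever fits:
  J2 still needs (0, 2, 4) but only (0, 7, 3) is free — short on index locks
  J5 still needs (1, 2, 2) but only (0, 7, 3) is free — short on page locks


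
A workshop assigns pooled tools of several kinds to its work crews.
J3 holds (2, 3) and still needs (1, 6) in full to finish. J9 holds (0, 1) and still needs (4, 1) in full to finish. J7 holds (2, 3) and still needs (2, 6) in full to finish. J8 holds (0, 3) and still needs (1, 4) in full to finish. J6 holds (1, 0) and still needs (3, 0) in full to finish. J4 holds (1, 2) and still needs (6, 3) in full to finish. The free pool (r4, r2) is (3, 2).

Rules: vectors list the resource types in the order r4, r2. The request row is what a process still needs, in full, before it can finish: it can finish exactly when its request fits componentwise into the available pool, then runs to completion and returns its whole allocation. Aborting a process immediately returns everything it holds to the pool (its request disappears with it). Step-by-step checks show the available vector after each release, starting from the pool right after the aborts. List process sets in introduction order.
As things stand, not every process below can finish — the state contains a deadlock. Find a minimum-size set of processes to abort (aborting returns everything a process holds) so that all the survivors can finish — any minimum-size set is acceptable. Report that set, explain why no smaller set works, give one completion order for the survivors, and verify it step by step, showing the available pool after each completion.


Abort J7.
Key observation: before aborting J7, J3 was permanently blocked — no order could ever run it; afterwards it completes at step 3.
No smaller set exists: with zero aborts the deadlock remains.
One survivor order: J6, J9, J3, J8, J4. Step-by-step check (post-abort pool first):
  pool = (5, 5)
  J6: need (3, 0) fits (5, 5); releases (1, 0), pool now (6, 5)
  J9: need (4, 1) fits (6, 5); releases (0, 1), pool now (6, 6)
  J3: need (1, 6) fits (6, 6); releases (2, 3), pool now (8, 9)
  J8: need (1, 4) fits (8, 9); releases (0, 3), pool now (8, 12)
  J4: need (6, 3) fits (8, 12); releases (1, 2), pool now (9, 14)


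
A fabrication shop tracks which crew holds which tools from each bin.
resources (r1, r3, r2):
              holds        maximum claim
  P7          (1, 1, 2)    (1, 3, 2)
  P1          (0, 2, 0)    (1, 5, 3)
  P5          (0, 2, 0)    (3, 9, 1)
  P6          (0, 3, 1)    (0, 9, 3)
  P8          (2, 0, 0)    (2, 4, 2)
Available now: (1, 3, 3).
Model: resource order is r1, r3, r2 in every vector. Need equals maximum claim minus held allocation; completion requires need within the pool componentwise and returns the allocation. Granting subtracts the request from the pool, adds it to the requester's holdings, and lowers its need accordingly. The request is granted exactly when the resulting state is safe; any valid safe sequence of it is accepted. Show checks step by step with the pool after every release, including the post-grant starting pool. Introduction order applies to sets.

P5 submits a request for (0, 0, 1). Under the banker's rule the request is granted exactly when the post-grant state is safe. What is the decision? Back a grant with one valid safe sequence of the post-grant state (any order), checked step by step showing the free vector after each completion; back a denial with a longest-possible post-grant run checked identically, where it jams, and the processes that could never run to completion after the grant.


GRANT: granting preserves safety; a valid post-grant sequence is P7, P1, P8, P6, P5.
Key observation: after the grant the pool drops to (1, 3, 2), which still lets P7 finish first and unwind the rest.
Verifying the post-grant state step by step:
  pool = (1, 3, 2)
  P7: need (0, 2, 0) fits (1, 3, 2); releases (1, 1, 2), pool now (2, 4, 4)
  P1: need (1, 3, 3) fits (2, 4, 4); releases (0, 2, 0), pool now (2, 6, 4)
  P8: need (0, 4, 2) fits (2, 6, 4); releases (2, 0, 0), pool now (4, 6, 4)
  P6: need (0, 6, 2) fits (4, 6, 4); releases (0, 3, 1), pool now (4, 9, 5)
  P5: need (3, 7, 0) fits (4, 9, 5); releases (0, 2, 1), pool now (4, 11, 6)


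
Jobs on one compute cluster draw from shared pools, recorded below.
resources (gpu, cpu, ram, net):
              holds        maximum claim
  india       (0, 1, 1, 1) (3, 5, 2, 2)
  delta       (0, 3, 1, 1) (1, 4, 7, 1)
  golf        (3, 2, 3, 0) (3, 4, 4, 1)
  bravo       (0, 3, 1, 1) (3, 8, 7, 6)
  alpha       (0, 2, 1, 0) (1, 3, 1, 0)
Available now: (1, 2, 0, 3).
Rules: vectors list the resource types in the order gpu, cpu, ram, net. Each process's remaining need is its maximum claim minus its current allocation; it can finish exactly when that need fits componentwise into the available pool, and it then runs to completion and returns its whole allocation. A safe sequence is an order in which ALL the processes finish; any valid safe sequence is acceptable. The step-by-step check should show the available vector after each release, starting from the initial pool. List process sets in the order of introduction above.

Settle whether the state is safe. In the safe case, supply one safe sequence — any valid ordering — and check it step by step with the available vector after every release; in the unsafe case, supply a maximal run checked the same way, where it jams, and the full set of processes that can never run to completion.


UNSAFE.
Key observation: even finishing alpha, golf, india leaves just (4, 7, 5, 4) free — too little ram for any of the remaining processes.
The run alpha, golf, india cannot be extended any further. Step-by-step check:
  pool = (1, 2, 0, 3)
  alpha: need (1, 1, 0, 0) fits (1, 2, 0, 3); releases (0, 2, 1, 0), pool now (1, 4, 1, 3)
  golf: need (0, 2, 1, 1) fits (1, 4, 1, 3); releases (3, 2, 3, 0), pool now (4, 6, 4, 3)
  india: need (3, 4, 1, 1) fits (4, 6, 4, 3); releases (0, 1, 1, 1), pool now (4, 7, 5, 4)
  blocked: delta wants (1, 1, 6, 0), pool (4, 7, 5, 4) — not enough ram
  blocked: bravo wants (3, 5, 6, 5), pool (4, 7, 5, 4) — not enough ram and net
Permanently blocked: delta and bravo.


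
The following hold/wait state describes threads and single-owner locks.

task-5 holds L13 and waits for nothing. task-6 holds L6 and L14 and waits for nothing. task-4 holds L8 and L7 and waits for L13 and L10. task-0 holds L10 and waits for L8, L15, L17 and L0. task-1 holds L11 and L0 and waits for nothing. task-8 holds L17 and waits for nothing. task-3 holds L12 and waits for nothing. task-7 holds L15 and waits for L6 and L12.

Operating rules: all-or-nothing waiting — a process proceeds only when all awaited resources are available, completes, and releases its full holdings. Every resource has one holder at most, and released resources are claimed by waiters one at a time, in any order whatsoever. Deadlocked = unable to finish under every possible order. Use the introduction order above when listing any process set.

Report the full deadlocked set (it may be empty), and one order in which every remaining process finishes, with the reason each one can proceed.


Deadlocked set: task-4 and task-0.
Key observation: task-4 -> task-0 -> task-4 is a circular wait — nothing in it can go first; no other process is dragged down with it.
The rest can finish in the order task-3, task-6, task-1, task-5, task-8, task-7.
Step-by-step check:
  task-3: no waits; runs immediately, freeing L12
  task-6: no waits; runs immediately, freeing L6 and L14
  task-1: no waits; runs immediately, freeing L11 and L0
  task-5: no waits; runs immediately, freeing L13
  task-8: no waits; runs immediately, freeing L17
  task-7: everything it awaited (L6 and L12) is free; runs, freeing L15


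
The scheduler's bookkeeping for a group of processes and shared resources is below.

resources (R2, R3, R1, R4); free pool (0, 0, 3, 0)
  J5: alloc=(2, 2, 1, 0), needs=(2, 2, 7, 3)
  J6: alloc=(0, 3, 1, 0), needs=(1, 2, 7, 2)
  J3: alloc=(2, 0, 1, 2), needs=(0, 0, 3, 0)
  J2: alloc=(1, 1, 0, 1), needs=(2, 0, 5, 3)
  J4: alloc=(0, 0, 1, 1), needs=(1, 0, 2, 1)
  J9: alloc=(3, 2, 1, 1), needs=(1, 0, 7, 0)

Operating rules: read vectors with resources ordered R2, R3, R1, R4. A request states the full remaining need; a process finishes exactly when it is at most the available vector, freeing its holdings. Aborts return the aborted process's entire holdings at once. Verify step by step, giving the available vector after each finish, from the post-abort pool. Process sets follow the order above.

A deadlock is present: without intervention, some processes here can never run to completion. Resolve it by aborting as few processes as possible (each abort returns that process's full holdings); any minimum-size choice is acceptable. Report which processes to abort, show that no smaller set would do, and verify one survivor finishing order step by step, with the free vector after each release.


Minimum abort set: J5 and J9.
Key observation: J6 had no path to completion before; after the abort of J5 and J9 ((5, 4, 2, 1) returned), step 3 is where it fits.
Minimality, checking each single-abort alternative: J5 alone leaves J6 blocked (short on R1); J6 alone leaves J5 blocked (short on R1); J3 alone leaves J5 blocked (short on R3 and R1); J2 alone leaves J5 blocked (short on R3 and R1); J4 alone leaves J5 blocked (short on R3 and R1); J9 alone leaves J5 blocked (short on R1).
The survivors complete as J4, J3, J6, J2. Step-by-step check (starting from the post-abort pool):
  pool = (5, 4, 5, 1)
  J4 needs (1, 0, 2, 1) <= (5, 4, 5, 1) -> finishes; pool += (0, 0, 1, 1) = (5, 4, 6, 2)
  J3 needs (0, 0, 3, 0) <= (5, 4, 6, 2) -> finishes; pool += (2, 0, 1, 2) = (7, 4, 7, 4)
  J6 needs (1, 2, 7, 2) <= (7, 4, 7, 4) -> finishes; pool += (0, 3, 1, 0) = (7, 7, 8, 4)
  J2 needs (2, 0, 5, 3) <= (7, 7, 8, 4) -> finishes; pool += (1, 1, 0, 1) = (8, 8, 8, 5)


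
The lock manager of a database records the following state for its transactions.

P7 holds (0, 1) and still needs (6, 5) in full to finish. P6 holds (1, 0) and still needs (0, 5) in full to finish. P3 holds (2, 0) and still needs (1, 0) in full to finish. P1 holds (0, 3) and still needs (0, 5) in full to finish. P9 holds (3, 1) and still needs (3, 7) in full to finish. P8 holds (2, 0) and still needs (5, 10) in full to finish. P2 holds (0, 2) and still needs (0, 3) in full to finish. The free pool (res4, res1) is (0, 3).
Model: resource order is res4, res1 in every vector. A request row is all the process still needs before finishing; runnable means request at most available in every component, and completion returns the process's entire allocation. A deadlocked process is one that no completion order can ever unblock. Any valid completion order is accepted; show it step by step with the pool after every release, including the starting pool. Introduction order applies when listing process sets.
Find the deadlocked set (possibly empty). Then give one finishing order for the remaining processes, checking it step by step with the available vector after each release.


The deadlocked set is empty.
Key observation: beginning at P2, releases accumulate fast enough that every process eventually fits.
A valid finishing order for the others: P2, P6, P3, P1, P9, P7, P8. Step-by-step check:
  pool = (0, 3)
  run P2 (needs (0, 3), free (0, 3)); after release of (0, 2) the pool is (0, 5)
  run P6 (needs (0, 5), free (0, 5)); after release of (1, 0) the pool is (1, 5)
  run P3 (needs (1, 0), free (1, 5)); after release of (2, 0) the pool is (3, 5)
  run P1 (needs (0, 5), free (3, 5)); after release of (0, 3) the pool is (3, 8)
  run P9 (needs (3, 7), free (3, 8)); after release of (3, 1) the pool is (6, 9)
  run P7 (needs (6, 5), free (6, 9)); after release of (0, 1) the pool is (6, 10)
  run P8 (needs (5, 10), free (6, 10)); after release of (2, 0) the pool is (8, 10)


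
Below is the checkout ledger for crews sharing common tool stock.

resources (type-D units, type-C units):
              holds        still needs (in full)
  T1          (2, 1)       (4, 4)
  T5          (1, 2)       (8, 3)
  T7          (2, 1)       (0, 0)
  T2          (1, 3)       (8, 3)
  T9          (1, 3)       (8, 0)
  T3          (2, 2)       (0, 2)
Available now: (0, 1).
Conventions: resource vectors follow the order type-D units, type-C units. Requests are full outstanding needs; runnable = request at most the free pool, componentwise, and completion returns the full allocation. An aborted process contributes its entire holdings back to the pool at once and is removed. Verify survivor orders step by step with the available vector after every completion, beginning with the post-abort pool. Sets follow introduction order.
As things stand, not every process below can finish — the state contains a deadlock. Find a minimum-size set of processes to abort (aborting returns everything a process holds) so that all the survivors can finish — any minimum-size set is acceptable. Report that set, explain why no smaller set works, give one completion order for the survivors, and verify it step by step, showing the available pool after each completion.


Abort T2 and T9.
Key observation: aborting T2 and T9 returns (2, 6), and T5 — hopeless before — runs at step 4 with the returned capacity in the pool.
Minimality, checking each single-abort alternative: T1 alone leaves T5 blocked (short on type-D units); T5 alone leaves T2 blocked (short on type-D units); T7 alone leaves T5 blocked (short on type-D units); T2 alone leaves T5 blocked (short on type-D units); T9 alone leaves T5 blocked (short on type-D units); T3 alone leaves T5 blocked (short on type-D units).
The survivors complete as T7, T3, T1, T5. Verifying each step (starting from the post-abort pool):
  pool = (2, 7)
  T7: need (0, 0) fits (2, 7); releases (2, 1), pool now (4, 8)
  T3: need (0, 2) fits (4, 8); releases (2, 2), pool now (6, 10)
  T1: need (4, 4) fits (6, 10); releases (2, 1), pool now (8, 11)
  T5: need (8, 3) fits (8, 11); releases (1, 2), pool now (9, 13)
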